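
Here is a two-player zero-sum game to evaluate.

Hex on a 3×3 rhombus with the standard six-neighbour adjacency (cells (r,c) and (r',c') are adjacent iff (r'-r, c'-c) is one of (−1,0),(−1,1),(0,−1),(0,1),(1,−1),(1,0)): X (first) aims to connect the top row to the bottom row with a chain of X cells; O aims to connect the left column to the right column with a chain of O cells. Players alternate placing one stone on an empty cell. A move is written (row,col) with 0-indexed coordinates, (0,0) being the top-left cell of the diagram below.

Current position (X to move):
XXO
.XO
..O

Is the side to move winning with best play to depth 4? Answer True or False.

p1 X@[XXO/.XO/..O]: (1,0)[XXO/XXO/..O]+1* (2,0)[XXO/.XO/X.O]+1 (2,1)[XXO/.XO/.XO]+1
p2 O@[XXO/XXO/..O]: (2,0)[XXO/XXO/O.O]-1* (2,1)[XXO/XXO/.OO]-1
p3 X@[XXO/XXO/O.O]: (2,1)[XXO/XXO/OXO]+1*
p4 O@[XXO/XXO/OXO] terminal -1; root [XXO/.XO/..O] d4

X winning at [XXO/.XO/..O]: True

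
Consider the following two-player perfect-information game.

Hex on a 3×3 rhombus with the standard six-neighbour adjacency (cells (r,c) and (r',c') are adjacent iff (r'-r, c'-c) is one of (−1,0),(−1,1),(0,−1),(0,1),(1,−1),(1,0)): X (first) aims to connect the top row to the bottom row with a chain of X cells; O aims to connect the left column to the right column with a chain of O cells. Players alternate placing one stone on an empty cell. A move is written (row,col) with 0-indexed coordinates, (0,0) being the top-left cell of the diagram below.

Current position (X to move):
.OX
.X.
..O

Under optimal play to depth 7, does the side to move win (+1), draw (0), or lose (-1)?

value(.OX/.X./..O, X) = +1

p1 X@[.OX/.X./..O]: (0,0)[XOX/.X./..O]+1* (1,0)[.OX/XX./..O]+1 (1,2)[.OX/.XX/..O]+1 (2,0)[.OX/.X./X.O]+1 (2,1)[.OX/.X./.XO]+1
p2 O@[XOX/.X./..O]: (1,0)[XOX/OX./..O]-1* (1,2)[XOX/.XO/..O]-1 (2,0)[XOX/.X./O.O]-1 (2,1)[XOX/.X./.OO]-1
p3 X@[XOX/OX./..O]: (1,2)[XOX/OXX/..O]+1* (2,0)[XOX/OX./X.O]+1 (2,1)[XOX/OX./.XO]+1
p4 O@[XOX/OXX/..O]: (2,0)[XOX/OXX/O.O]-1* (2,1)[XOX/OXX/.OO]-1
p5 X@[XOX/OXX/O.O]: (2,1)[XOX/OXX/OXO]+1*
p6 O@[XOX/OXX/OXO] terminal -1; root [.OX/.X./..O] d7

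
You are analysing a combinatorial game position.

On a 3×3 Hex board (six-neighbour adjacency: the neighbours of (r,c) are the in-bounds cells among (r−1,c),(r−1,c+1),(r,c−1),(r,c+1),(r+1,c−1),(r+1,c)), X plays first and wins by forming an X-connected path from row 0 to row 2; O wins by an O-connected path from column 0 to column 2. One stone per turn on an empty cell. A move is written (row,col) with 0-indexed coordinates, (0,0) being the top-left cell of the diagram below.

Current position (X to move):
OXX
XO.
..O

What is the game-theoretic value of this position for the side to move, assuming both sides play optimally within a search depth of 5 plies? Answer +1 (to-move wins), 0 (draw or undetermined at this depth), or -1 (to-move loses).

p1 X@[OXX/XO./..O]: (1,2)[OXX/XOX/..O]+1* (2,0)[OXX/XO./X.O]+1 (2,1)[OXX/XO./.XO]+1
p2 O@[OXX/XOX/..O]: (2,0)[OXX/XOX/O.O]-1* (2,1)[OXX/XOX/.OO]-1
p3 X@[OXX/XOX/O.O]: (2,1)[OXX/XOX/OXO]+1*
p4 O@[OXX/XOX/OXO] terminal -1; root [OXX/XO./..O] d5

value(OXX/XO./..O, X) = +1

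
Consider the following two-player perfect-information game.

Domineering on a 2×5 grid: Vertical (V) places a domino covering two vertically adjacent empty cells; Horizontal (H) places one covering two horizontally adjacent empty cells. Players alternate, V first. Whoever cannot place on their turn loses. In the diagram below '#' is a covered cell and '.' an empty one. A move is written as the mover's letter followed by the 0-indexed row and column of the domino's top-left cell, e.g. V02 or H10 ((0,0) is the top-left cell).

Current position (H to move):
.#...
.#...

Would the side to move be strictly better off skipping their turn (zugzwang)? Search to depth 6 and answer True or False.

zugzwang(.#.../.#..., H) = False

p1 H@[.#.../.#...]: H02[.###./.#...]-1* H03[.#.##/.#...]-1 H12[.#.../.###.]-1 H13[.#.../.#.##]-1
p2 V@[.###./.#...]: V00[####./##...]-1 V04[.####/.#..#]+1*
p3 H@[.####/.#..#]: H12[.####/.####]-1*
p4 V@[.####/.####]: V00[#####/#####]+1*
p5 H@[#####/#####] terminal -1; root [.#.../.#...] d6
suppose H passes — search the same position with V to move:
pass> p1 V@[.#.../.#...]: V00[##.../##...]-1 V02[.##../.##..]-1 V03[.#.#./.#.#.]+1* V04[.#..#/.#..#]-1
pass> p2 H@[.#.#./.#.#.] terminal -1; root [.#.../.#...] d6
for H: play -1, pass -1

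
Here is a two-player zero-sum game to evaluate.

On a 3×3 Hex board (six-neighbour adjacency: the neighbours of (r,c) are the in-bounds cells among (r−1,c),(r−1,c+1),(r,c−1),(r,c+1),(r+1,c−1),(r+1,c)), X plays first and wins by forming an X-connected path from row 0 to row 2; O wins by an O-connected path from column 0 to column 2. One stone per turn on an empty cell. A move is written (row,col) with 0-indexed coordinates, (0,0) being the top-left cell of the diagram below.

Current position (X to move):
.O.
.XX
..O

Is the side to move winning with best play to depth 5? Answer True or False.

[.O./.XX/..O] X move#1: (0,0):+1/XO./.XX/..O*, (0,2):+1/.OX/.XX/..O, (1,0):+1/.O./XXX/..O, (2,0):-1/.O./.XX/X.O, (2,1):-1/.O./.XX/.XO
[XO./.XX/..O] O move#2: (0,2):-1/XOO/.XX/..O*, (1,0):-1/XO./OXX/..O, (2,0):-1/XO./.XX/O.O, (2,1):-1/XO./.XX/.OO
[XOO/.XX/..O] X move#3: (1,0):+1/XOO/XXX/..O*, (2,0):-1/XOO/.XX/X.O, (2,1):-1/XOO/.XX/.XO
[XOO/XXX/..O] O move#4: (2,0):-1/XOO/XXX/O.O*, (2,1):-1/XOO/XXX/.OO
[XOO/XXX/O.O] X move#5: (2,1):+1/XOO/XXX/OXO*
[XOO/XXX/OXO] end (terminal -1, O#6); searched .O./.XX/..O to 5

X winning at [.O./.XX/..O]: True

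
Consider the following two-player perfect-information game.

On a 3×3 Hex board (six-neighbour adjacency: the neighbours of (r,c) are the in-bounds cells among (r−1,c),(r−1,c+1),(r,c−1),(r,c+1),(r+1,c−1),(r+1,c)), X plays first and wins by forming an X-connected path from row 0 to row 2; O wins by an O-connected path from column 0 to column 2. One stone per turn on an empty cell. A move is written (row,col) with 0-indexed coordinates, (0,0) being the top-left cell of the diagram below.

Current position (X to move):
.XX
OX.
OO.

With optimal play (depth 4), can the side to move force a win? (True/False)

X winning at [.XX/OX./OO.]: False

ply 1, X at .XX/OX./OO. | (0,0)=-1→XXX/OX./OO.*; (1,2)=-1→.XX/OXX/OO.; (2,2)=-1→.XX/OX./OOX
ply 2, O at XXX/OX./OO. | (1,2)=+1→XXX/OXO/OO.*; (2,2)=+1→XXX/OX./OOO
ply 3: XXX/OXO/OO. is terminal -1 (X); from .XX/OX./OO. depth 4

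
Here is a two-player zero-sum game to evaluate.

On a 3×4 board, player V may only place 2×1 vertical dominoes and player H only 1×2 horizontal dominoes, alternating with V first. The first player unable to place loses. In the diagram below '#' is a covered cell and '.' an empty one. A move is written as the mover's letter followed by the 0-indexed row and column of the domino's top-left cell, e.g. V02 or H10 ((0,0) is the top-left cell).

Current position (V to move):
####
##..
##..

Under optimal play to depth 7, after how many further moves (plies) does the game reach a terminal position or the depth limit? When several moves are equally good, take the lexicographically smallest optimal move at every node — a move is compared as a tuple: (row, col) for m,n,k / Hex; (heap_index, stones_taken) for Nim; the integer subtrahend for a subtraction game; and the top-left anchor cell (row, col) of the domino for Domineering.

PV length from [####/##../##..]: 1 ply

p1 V@[####/##../##..]: V12[####/###./###.]+1* V13[####/##.#/##.#]+1
p2 H@[####/###./###.] terminal -1; root [####/##../##..] d7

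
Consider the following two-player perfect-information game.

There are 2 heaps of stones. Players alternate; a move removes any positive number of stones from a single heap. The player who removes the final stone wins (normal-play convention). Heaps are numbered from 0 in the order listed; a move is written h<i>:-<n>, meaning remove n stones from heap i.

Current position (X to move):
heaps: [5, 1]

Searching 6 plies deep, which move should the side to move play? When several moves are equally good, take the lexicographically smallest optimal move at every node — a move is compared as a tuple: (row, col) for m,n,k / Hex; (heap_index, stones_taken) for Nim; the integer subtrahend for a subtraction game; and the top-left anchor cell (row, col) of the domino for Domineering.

X's best at [(5,1)]: h0:-4

p1 X@[(5,1)]: h0:-1[(4,1)]-1 h0:-2[(3,1)]-1 h0:-3[(2,1)]-1 h0:-4[(1,1)]+1* h0:-5[(0,1)]-1 h1:-1[(5,0)]-1
p2 O@[(1,1)]: h0:-1[(0,1)]-1* h1:-1[(1,0)]-1
p3 X@[(0,1)]: h1:-1[(0,0)]+1*
p4 O@[(0,0)] terminal -1; root [(5,1)] d6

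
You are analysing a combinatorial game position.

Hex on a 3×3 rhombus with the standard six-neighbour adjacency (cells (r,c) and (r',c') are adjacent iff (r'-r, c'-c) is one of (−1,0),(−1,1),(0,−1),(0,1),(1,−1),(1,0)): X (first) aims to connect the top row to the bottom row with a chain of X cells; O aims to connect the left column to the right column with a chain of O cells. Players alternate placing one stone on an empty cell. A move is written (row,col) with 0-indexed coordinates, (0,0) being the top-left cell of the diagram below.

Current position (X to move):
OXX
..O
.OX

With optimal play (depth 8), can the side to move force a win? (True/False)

X winning at [OXX/..O/.OX]: True

p1 X@[OXX/..O/.OX]: (1,0)[OXX/X.O/.OX]-1 (1,1)[OXX/.XO/.OX]-1 (2,0)[OXX/..O/XOX]+1*
p2 O@[OXX/..O/XOX]: (1,0)[OXX/O.O/XOX]-1* (1,1)[OXX/.OO/XOX]-1
p3 X@[OXX/O.O/XOX]: (1,1)[OXX/OXO/XOX]+1*
p4 O@[OXX/OXO/XOX] terminal -1; root [OXX/..O/.OX] d8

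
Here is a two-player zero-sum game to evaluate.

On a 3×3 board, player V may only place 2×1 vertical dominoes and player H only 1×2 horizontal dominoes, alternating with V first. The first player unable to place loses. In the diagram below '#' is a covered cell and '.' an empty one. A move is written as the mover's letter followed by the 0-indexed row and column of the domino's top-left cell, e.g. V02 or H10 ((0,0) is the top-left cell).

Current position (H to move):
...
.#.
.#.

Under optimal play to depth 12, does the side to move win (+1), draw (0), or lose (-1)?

p1 H@[.../.#./.#.]: H00[##./.#./.#.]-1* H01[.##/.#./.#.]-1
p2 V@[##./.#./.#.]: V02[###/.##/.#.]+1* V10[##./##./##.]+1 V12[##./.##/.##]+1
p3 H@[###/.##/.#.] terminal -1; root [.../.#./.#.] d12

value(.../.#./.#., H) = -1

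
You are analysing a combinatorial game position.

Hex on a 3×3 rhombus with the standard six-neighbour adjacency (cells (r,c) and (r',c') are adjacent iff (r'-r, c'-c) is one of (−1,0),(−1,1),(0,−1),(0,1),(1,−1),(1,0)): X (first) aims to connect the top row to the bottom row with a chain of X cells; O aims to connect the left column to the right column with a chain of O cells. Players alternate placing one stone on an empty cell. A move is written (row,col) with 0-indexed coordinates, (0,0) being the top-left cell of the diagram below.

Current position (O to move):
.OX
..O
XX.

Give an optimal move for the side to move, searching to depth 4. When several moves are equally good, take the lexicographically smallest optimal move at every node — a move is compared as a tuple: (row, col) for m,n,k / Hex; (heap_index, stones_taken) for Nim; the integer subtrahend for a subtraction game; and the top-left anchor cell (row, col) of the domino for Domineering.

O's best at [.OX/..O/XX.]: (1,1)

p1 O@[.OX/..O/XX.]: (0,0)[OOX/..O/XX.]-1 (1,0)[.OX/O.O/XX.]-1 (1,1)[.OX/.OO/XX.]+1* (2,2)[.OX/..O/XXO]-1
p2 X@[.OX/.OO/XX.]: (0,0)[XOX/.OO/XX.]-1* (1,0)[.OX/XOO/XX.]-1 (2,2)[.OX/.OO/XXX]-1
p3 O@[XOX/.OO/XX.]: (1,0)[XOX/OOO/XX.]+1* (2,2)[XOX/.OO/XXO]-1
p4 X@[XOX/OOO/XX.] terminal -1; root [.OX/..O/XX.] d4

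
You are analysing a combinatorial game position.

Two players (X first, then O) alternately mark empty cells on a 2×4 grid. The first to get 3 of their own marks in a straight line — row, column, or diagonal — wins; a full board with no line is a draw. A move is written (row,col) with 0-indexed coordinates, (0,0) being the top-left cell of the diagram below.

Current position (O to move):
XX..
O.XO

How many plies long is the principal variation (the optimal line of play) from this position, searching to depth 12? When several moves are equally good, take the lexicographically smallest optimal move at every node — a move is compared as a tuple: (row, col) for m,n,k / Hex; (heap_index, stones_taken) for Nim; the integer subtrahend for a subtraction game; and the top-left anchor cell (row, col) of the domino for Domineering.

PV length from [XX../O.XO]: 3 plies

[XX../O.XO] O move#1: (0,2):+0/XXO./O.XO*, (0,3):-1/XX.O/O.XO, (1,1):-1/XX../OOXO
[XXO./O.XO] X move#2: (0,3):+0/XXOX/O.XO*, (1,1):+0/XXO./OXXO
[XXOX/O.XO] O move#3: (1,1):+0/XXOX/OOXO*
[XXOX/OOXO] end (terminal +0, X#4); searched XX../O.XO to 12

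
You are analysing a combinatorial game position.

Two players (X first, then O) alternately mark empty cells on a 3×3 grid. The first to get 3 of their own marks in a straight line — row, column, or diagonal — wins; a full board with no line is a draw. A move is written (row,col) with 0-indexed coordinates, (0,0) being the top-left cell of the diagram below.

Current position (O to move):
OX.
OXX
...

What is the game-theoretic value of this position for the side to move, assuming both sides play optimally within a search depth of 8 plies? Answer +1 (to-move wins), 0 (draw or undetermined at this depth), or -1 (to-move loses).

p1 O@[OX./OXX/...]: (0,2)[OXO/OXX/...]-1 (2,0)[OX./OXX/O..]+1* (2,1)[OX./OXX/.O.]+0 (2,2)[OX./OXX/..O]-1
p2 X@[OX./OXX/O..] terminal -1; root [OX./OXX/...] d8

value(OX./OXX/..., O) = +1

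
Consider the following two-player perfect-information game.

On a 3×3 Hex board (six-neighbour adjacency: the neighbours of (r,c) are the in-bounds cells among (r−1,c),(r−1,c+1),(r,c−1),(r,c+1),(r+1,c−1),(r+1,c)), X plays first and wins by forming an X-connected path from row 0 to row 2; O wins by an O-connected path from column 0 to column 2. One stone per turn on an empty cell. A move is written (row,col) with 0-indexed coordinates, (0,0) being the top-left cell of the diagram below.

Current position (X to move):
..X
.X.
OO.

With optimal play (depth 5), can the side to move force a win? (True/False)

p1 X@[..X/.X./OO.]: (0,0)[X.X/.X./OO.]-1* (0,1)[.XX/.X./OO.]-1 (1,0)[..X/XX./OO.]-1 (1,2)[..X/.XX/OO.]-1 (2,2)[..X/.X./OOX]-1
p2 O@[X.X/.X./OO.]: (0,1)[XOX/.X./OO.]+1* (1,0)[X.X/OX./OO.]+1 (1,2)[X.X/.XO/OO.]+1 (2,2)[X.X/.X./OOO]+1
p3 X@[XOX/.X./OO.]: (1,0)[XOX/XX./OO.]-1* (1,2)[XOX/.XX/OO.]-1 (2,2)[XOX/.X./OOX]-1
p4 O@[XOX/XX./OO.]: (1,2)[XOX/XXO/OO.]+1* (2,2)[XOX/XX./OOO]+1
p5 X@[XOX/XXO/OO.] terminal -1; root [..X/.X./OO.] d5

X winning at [..X/.X./OO.]: False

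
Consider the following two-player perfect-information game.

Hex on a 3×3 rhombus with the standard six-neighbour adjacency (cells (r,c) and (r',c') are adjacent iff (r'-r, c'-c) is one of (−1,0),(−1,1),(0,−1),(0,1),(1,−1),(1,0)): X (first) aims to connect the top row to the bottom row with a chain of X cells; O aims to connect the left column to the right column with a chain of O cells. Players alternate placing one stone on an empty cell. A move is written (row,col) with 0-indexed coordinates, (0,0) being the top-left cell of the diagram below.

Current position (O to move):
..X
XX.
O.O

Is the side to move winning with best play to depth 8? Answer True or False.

p1 O@[..X/XX./O.O]: (0,0)[O.X/XX./O.O]-1 (0,1)[.OX/XX./O.O]-1 (1,2)[..X/XXO/O.O]-1 (2,1)[..X/XX./OOO]+1*
p2 X@[..X/XX./OOO] terminal -1; root [..X/XX./O.O] d8

O winning at [..X/XX./O.O]: True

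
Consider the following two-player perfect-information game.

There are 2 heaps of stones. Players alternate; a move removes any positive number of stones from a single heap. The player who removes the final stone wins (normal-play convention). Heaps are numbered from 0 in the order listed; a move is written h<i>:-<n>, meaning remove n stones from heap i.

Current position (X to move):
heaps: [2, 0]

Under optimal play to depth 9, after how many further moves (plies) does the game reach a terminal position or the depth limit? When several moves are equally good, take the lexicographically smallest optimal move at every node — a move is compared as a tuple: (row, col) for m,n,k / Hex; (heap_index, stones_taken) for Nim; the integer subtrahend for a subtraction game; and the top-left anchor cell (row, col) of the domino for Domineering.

ply 1, X at (2,0) | h0:-1=-1→(1,0); h0:-2=+1→(0,0)*
ply 2: (0,0) is terminal -1 (O); from (2,0) depth 9

PV length from [(2,0)]: 1 ply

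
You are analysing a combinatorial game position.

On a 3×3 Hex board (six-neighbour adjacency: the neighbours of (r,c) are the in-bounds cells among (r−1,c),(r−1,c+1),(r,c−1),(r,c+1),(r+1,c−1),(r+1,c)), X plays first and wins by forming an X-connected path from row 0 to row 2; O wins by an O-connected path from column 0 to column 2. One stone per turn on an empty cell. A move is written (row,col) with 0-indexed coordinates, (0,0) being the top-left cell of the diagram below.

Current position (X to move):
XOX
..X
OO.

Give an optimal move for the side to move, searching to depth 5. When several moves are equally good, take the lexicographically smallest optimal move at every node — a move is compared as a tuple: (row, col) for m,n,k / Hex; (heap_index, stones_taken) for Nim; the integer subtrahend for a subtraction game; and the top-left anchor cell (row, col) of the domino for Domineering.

X's best at [XOX/..X/OO.]: (2,2)

[XOX/..X/OO.] X move#1: (1,0):-1/XOX/X.X/OO., (1,1):-1/XOX/.XX/OO., (2,2):+1/XOX/..X/OOX*
[XOX/..X/OOX] end (terminal -1, O#2); searched XOX/..X/OO. to 5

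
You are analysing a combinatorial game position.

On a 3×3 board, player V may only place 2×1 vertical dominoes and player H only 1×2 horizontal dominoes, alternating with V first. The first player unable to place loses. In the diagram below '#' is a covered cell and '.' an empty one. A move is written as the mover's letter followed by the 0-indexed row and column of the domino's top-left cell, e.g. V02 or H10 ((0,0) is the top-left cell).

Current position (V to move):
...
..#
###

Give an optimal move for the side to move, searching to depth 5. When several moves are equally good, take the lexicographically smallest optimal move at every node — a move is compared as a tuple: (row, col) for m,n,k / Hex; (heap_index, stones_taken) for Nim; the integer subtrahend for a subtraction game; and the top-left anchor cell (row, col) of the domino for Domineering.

[.../..#/###] V move#1: V00:-1/#../#.#/###, V01:+1/.#./.##/###*
[.#./.##/###] end (terminal -1, H#2); searched .../..#/### to 5

V's best at [.../..#/###]: V01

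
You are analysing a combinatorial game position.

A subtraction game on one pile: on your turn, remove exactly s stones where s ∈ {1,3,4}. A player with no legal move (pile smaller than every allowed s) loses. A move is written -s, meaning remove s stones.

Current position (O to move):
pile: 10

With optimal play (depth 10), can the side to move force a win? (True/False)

O winning at [10]: True

ply 1, O at 10 | -1=+1→9*; -3=+1→7; -4=-1→6
ply 2, X at 9 | -1=-1→8*; -3=-1→6; -4=-1→5
ply 3, O at 8 | -1=+1→7*; -3=-1→5; -4=-1→4
ply 4, X at 7 | -1=-1→6*; -3=-1→4; -4=-1→3
ply 5, O at 6 | -1=-1→5; -3=-1→3; -4=+1→2*
ply 6, X at 2 | -1=-1→1*
ply 7, O at 1 | -1=+1→0*
ply 8: 0 is terminal -1 (X); from 10 depth 10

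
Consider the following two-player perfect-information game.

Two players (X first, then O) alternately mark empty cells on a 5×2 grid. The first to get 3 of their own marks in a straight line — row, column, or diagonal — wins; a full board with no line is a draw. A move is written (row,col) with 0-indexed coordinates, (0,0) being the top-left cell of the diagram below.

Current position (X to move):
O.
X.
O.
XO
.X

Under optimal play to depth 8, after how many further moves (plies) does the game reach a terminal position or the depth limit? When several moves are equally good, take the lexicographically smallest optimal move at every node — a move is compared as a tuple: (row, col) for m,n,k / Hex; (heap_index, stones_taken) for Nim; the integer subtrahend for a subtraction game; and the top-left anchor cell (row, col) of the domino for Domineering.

[O./X./O./XO/.X] X move#1: (0,1):+0/OX/X./O./XO/.X*, (1,1):+0/O./XX/O./XO/.X, (2,1):+0/O./X./OX/XO/.X, (4,0):+0/O./X./O./XO/XX
[OX/X./O./XO/.X] O move#2: (1,1):+0/OX/XO/O./XO/.X*, (2,1):+0/OX/X./OO/XO/.X, (4,0):+0/OX/X./O./XO/OX
[OX/XO/O./XO/.X] X move#3: (2,1):+0/OX/XO/OX/XO/.X*, (4,0):-1/OX/XO/O./XO/XX
[OX/XO/OX/XO/.X] O move#4: (4,0):+0/OX/XO/OX/XO/OX*
[OX/XO/OX/XO/OX] end (terminal +0, X#5); searched O./X./O./XO/.X to 8

PV length from [O./X./O./XO/.X]: 4 plies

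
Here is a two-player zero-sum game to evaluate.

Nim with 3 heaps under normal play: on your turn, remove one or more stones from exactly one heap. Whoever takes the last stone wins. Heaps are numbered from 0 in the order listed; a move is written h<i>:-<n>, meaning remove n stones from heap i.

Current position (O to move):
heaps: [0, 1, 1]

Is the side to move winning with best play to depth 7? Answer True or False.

p1 O@[(0,1,1)]: h1:-1[(0,0,1)]-1* h2:-1[(0,1,0)]-1
p2 X@[(0,0,1)]: h2:-1[(0,0,0)]+1*
p3 O@[(0,0,0)] terminal -1; root [(0,1,1)] d7

O winning at [(0,1,1)]: False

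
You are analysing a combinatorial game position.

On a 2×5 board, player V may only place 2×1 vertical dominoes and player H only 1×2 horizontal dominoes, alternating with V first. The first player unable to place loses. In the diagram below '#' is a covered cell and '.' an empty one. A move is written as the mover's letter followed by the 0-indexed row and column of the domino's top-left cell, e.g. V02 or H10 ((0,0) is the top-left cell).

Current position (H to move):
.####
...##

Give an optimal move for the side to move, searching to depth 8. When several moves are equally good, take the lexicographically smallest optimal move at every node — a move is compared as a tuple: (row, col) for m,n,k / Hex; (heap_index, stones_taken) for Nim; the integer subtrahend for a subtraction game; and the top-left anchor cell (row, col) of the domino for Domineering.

H's best at [.####/...##]: H10

[.####/...##] H move#1: H10:+1/.####/##.##*, H11:-1/.####/.####
[.####/##.##] end (terminal -1, V#2); searched .####/...## to 8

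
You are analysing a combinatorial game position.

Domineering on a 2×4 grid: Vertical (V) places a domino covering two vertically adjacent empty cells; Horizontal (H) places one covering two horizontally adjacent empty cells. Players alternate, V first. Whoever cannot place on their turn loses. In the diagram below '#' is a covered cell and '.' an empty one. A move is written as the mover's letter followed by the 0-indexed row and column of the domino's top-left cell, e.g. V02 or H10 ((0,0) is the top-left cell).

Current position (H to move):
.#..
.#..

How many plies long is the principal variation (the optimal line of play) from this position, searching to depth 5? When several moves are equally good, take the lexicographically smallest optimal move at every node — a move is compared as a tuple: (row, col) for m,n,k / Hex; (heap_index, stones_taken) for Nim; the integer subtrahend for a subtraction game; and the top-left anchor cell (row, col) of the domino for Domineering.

PV length from [.#../.#..]: 3 plies

ply 1, H at .#../.#.. | H02=+1→.###/.#..*; H12=+1→.#../.###
ply 2, V at .###/.#.. | V00=-1→####/##..*
ply 3, H at ####/##.. | H12=+1→####/####*
ply 4: ####/#### is terminal -1 (V); from .#../.#.. depth 5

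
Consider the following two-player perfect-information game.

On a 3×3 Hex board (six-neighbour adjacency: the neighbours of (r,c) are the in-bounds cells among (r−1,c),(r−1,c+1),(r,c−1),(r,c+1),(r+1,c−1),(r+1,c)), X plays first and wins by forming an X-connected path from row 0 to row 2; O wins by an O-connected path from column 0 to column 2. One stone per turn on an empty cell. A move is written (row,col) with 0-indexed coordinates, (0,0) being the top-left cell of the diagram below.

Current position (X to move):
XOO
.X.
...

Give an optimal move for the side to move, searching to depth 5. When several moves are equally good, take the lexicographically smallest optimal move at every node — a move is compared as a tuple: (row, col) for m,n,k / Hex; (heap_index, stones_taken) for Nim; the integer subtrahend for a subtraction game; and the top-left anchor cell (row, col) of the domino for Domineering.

ply 1, X at XOO/.X./... | (1,0)=+1→XOO/XX./...*; (1,2)=-1→XOO/.XX/...; (2,0)=-1→XOO/.X./X..; (2,1)=-1→XOO/.X./.X.; (2,2)=-1→XOO/.X./..X
ply 2, O at XOO/XX./... | (1,2)=-1→XOO/XXO/...*; (2,0)=-1→XOO/XX./O..; (2,1)=-1→XOO/XX./.O.; (2,2)=-1→XOO/XX./..O
ply 3, X at XOO/XXO/... | (2,0)=+1→XOO/XXO/X..*; (2,1)=+1→XOO/XXO/.X.; (2,2)=+1→XOO/XXO/..X
ply 4: XOO/XXO/X.. is terminal -1 (O); from XOO/.X./... depth 5

X's best at [XOO/.X./...]: (1,0)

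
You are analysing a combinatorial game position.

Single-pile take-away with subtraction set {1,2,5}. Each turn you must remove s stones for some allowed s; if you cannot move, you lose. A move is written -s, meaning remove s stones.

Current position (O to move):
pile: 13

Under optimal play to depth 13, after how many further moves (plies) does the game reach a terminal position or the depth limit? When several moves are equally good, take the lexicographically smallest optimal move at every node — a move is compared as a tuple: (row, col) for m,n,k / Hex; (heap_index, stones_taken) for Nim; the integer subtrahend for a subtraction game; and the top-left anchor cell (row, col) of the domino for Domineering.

PV length from [13]: 9 plies

[13] O move#1: -1:+1/12*, -2:-1/11, -5:-1/8
[12] X move#2: -1:-1/11*, -2:-1/10, -5:-1/7
[11] O move#3: -1:-1/10, -2:+1/9*, -5:+1/6
[9] X move#4: -1:-1/8*, -2:-1/7, -5:-1/4
[8] O move#5: -1:-1/7, -2:+1/6*, -5:+1/3
[6] X move#6: -1:-1/5*, -2:-1/4, -5:-1/1
[5] O move#7: -1:-1/4, -2:+1/3*, -5:+1/0
[3] X move#8: -1:-1/2*, -2:-1/1
[2] O move#9: -1:-1/1, -2:+1/0*
[0] end (terminal -1, X#10); searched 13 to 13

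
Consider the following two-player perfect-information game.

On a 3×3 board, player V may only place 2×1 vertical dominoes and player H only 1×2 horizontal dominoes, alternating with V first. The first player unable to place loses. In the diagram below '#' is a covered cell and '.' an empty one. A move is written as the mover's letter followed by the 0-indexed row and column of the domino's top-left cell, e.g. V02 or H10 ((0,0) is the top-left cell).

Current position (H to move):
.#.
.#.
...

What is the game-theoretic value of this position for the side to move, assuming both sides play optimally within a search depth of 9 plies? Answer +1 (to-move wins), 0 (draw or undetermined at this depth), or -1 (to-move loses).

[.#./.#./...] H move#1: H20:-1/.#./.#./##.*, H21:-1/.#./.#./.##
[.#./.#./##.] V move#2: V00:+1/##./##./##.*, V02:+1/.##/.##/##., V12:+1/.#./.##/###
[##./##./##.] end (terminal -1, H#3); searched .#./.#./... to 9

value(.#./.#./..., H) = -1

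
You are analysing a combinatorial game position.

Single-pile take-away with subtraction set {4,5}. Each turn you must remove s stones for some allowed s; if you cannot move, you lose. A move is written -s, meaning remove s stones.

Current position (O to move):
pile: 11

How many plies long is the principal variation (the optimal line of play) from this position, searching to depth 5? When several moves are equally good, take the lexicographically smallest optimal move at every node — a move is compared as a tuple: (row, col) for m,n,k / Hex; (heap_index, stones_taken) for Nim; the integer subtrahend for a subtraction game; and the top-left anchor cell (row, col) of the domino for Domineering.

PV length from [11]: 2 plies

[11] O move#1: -4:-1/7*, -5:-1/6
[7] X move#2: -4:+1/3*, -5:+1/2
[3] end (terminal -1, O#3); searched 11 to 5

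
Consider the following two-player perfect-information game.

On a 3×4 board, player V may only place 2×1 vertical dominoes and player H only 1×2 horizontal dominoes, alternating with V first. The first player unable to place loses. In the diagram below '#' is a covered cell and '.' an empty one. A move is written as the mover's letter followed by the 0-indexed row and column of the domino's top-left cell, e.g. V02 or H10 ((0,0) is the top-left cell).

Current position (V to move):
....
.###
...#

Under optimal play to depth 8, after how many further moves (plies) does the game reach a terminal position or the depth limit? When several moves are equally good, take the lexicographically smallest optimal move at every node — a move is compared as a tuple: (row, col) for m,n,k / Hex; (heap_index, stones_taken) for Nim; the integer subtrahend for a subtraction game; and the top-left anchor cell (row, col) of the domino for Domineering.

PV length from [..../.###/...#]: 2 plies

p1 V@[..../.###/...#]: V00[#.../####/...#]-1* V10[..../####/#..#]-1
p2 H@[#.../####/...#]: H01[###./####/...#]+1* H02[#.##/####/...#]+1 H20[#.../####/##.#]+1 H21[#.../####/.###]+1
p3 V@[###./####/...#] terminal -1; root [..../.###/...#] d8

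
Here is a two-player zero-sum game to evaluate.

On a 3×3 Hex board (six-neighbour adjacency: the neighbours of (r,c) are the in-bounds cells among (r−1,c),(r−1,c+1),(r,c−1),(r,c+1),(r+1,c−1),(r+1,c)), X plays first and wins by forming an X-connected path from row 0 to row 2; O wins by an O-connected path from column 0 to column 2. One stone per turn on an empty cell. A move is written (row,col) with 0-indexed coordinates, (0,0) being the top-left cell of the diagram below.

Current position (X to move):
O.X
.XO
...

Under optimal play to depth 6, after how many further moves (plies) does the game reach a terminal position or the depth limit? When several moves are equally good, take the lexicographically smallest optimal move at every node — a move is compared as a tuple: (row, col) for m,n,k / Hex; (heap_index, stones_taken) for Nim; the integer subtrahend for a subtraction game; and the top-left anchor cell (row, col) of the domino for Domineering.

[O.X/.XO/...] X move#1: (0,1):+1/OXX/.XO/...*, (1,0):+1/O.X/XXO/..., (2,0):+1/O.X/.XO/X.., (2,1):+1/O.X/.XO/.X., (2,2):+1/O.X/.XO/..X
[OXX/.XO/...] O move#2: (1,0):-1/OXX/OXO/...*, (2,0):-1/OXX/.XO/O.., (2,1):-1/OXX/.XO/.O., (2,2):-1/OXX/.XO/..O
[OXX/OXO/...] X move#3: (2,0):+1/OXX/OXO/X..*, (2,1):+1/OXX/OXO/.X., (2,2):+1/OXX/OXO/..X
[OXX/OXO/X..] end (terminal -1, O#4); searched O.X/.XO/... to 6

PV length from [O.X/.XO/...]: 3 plies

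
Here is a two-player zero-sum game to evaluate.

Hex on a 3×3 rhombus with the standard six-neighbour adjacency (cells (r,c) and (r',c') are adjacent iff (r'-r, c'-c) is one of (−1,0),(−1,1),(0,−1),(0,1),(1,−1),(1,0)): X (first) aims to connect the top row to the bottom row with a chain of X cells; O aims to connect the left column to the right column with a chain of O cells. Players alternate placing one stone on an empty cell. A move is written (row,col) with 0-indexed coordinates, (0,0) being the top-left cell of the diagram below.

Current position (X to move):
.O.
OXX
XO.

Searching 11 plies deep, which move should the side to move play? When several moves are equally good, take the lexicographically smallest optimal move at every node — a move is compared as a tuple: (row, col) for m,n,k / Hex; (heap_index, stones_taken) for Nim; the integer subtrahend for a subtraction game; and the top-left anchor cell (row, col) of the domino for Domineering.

ply 1, X at .O./OXX/XO. | (0,0)=-1→XO./OXX/XO.; (0,2)=+1→.OX/OXX/XO.*; (2,2)=-1→.O./OXX/XOX
ply 2: .OX/OXX/XO. is terminal -1 (O); from .O./OXX/XO. depth 11

X's best at [.O./OXX/XO.]: (0,2)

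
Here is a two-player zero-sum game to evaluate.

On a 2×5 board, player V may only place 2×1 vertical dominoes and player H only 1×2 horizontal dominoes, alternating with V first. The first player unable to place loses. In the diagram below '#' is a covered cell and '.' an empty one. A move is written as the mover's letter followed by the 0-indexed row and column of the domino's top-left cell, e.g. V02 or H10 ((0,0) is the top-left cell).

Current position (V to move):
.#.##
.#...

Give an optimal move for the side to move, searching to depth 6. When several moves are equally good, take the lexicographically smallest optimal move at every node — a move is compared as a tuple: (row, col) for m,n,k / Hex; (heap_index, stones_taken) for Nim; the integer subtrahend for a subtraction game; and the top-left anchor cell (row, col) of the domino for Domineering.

[.#.##/.#...] V move#1: V00:-1/##.##/##..., V02:+1/.####/.##..*
[.####/.##..] H move#2: H13:-1/.####/.####*
[.####/.####] V move#3: V00:+1/#####/#####*
[#####/#####] end (terminal -1, H#4); searched .#.##/.#... to 6

V's best at [.#.##/.#...]: V02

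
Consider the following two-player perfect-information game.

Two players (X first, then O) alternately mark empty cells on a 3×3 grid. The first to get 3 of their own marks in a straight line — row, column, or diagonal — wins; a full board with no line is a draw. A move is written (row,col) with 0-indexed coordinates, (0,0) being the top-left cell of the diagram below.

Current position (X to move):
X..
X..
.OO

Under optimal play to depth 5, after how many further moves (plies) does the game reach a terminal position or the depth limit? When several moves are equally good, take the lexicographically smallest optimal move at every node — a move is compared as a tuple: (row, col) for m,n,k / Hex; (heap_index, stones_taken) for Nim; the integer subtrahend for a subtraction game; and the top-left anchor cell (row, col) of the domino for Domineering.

PV length from [X../X../.OO]: 1 ply

ply 1, X at X../X../.OO | (0,1)=-1→XX./X../.OO; (0,2)=-1→X.X/X../.OO; (1,1)=-1→X../XX./.OO; (1,2)=-1→X../X.X/.OO; (2,0)=+1→X../X../XOO*
ply 2: X../X../XOO is terminal -1 (O); from X../X../.OO depth 5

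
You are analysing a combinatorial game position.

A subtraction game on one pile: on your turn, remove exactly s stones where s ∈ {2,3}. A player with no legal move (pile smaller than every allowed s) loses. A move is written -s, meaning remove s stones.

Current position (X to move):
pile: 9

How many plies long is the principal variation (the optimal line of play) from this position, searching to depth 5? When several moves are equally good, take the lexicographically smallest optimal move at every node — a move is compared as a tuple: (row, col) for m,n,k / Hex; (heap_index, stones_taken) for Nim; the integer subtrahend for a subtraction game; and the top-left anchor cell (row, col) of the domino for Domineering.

[9] X move#1: -2:-1/7, -3:+1/6*
[6] O move#2: -2:-1/4*, -3:-1/3
[4] X move#3: -2:-1/2, -3:+1/1*
[1] end (terminal -1, O#4); searched 9 to 5

PV length from [9]: 3 plies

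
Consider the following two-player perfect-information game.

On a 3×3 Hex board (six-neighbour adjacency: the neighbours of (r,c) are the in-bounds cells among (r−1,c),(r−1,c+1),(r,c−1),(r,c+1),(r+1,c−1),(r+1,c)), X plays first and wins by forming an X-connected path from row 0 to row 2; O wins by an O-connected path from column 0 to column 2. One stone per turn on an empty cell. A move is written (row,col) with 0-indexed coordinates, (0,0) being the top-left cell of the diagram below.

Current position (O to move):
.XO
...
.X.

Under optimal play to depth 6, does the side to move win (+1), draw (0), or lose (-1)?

value(.XO/.../.X., O) = +1

ply 1, O at .XO/.../.X. | (0,0)=-1→OXO/.../.X.; (1,0)=-1→.XO/O../.X.; (1,1)=+1→.XO/.O./.X.*; (1,2)=-1→.XO/..O/.X.; (2,0)=-1→.XO/.../OX.; (2,2)=-1→.XO/.../.XO
ply 2, X at .XO/.O./.X. | (0,0)=-1→XXO/.O./.X.*; (1,0)=-1→.XO/XO./.X.; (1,2)=-1→.XO/.OX/.X.; (2,0)=-1→.XO/.O./XX.; (2,2)=-1→.XO/.O./.XX
ply 3, O at XXO/.O./.X. | (1,0)=+1→XXO/OO./.X.*; (1,2)=+1→XXO/.OO/.X.; (2,0)=+1→XXO/.O./OX.; (2,2)=+1→XXO/.O./.XO
ply 4: XXO/OO./.X. is terminal -1 (X); from .XO/.../.X. depth 6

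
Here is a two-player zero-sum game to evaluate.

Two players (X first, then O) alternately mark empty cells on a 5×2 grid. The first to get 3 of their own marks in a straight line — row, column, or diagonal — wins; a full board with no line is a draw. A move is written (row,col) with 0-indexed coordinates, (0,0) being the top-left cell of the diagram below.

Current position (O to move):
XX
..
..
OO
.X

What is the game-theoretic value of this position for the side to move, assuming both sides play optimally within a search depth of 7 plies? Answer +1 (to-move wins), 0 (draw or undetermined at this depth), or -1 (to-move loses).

ply 1, O at XX/../../OO/.X | (1,0)=+0→XX/O./../OO/.X; (1,1)=+1→XX/.O/../OO/.X*; (2,0)=+1→XX/../O./OO/.X; (2,1)=+1→XX/../.O/OO/.X; (4,0)=+0→XX/../../OO/OX
ply 2, X at XX/.O/../OO/.X | (1,0)=-1→XX/XO/../OO/.X*; (2,0)=-1→XX/.O/X./OO/.X; (2,1)=-1→XX/.O/.X/OO/.X; (4,0)=-1→XX/.O/../OO/XX
ply 3, O at XX/XO/../OO/.X | (2,0)=+1→XX/XO/O./OO/.X*; (2,1)=+1→XX/XO/.O/OO/.X; (4,0)=-1→XX/XO/../OO/OX
ply 4, X at XX/XO/O./OO/.X | (2,1)=-1→XX/XO/OX/OO/.X*; (4,0)=-1→XX/XO/O./OO/XX
ply 5, O at XX/XO/OX/OO/.X | (4,0)=+1→XX/XO/OX/OO/OX*
ply 6: XX/XO/OX/OO/OX is terminal -1 (X); from XX/../../OO/.X depth 7

value(XX/../../OO/.X, O) = +1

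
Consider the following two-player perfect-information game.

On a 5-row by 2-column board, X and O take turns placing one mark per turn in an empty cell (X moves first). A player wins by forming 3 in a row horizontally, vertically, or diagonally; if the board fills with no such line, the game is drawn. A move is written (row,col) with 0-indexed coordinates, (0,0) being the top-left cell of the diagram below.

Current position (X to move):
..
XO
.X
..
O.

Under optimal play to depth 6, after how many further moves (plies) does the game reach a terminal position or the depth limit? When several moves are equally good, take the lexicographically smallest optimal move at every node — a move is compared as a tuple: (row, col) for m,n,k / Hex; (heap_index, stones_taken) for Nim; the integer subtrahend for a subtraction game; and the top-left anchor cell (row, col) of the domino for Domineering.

PV length from [../XO/.X/../O.]: 3 plies

p1 X@[../XO/.X/../O.]: (0,0)[X./XO/.X/../O.]+0 (0,1)[.X/XO/.X/../O.]+0 (2,0)[../XO/XX/../O.]+1* (3,0)[../XO/.X/X./O.]+0 (3,1)[../XO/.X/.X/O.]+1 (4,1)[../XO/.X/../OX]+1
p2 O@[../XO/XX/../O.]: (0,0)[O./XO/XX/../O.]-1* (0,1)[.O/XO/XX/../O.]-1 (3,0)[../XO/XX/O./O.]-1 (3,1)[../XO/XX/.O/O.]-1 (4,1)[../XO/XX/../OO]-1
p3 X@[O./XO/XX/../O.]: (0,1)[OX/XO/XX/../O.]+0 (3,0)[O./XO/XX/X./O.]+1* (3,1)[O./XO/XX/.X/O.]+1 (4,1)[O./XO/XX/../OX]+1
p4 O@[O./XO/XX/X./O.] terminal -1; root [../XO/.X/../O.] d6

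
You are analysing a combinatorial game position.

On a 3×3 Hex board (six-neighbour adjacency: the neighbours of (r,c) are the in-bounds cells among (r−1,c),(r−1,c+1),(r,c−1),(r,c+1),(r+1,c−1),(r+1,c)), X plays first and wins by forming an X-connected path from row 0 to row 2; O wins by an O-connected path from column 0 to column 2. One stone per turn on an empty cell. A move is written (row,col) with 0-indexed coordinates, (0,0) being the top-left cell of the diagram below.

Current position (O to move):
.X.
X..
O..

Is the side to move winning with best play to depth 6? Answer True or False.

[.X./X../O..] O move#1: (0,0):-1/OX./X../O.., (0,2):+1/.XO/X../O..*, (1,1):+1/.X./XO./O.., (1,2):+1/.X./X.O/O.., (2,1):+1/.X./X../OO., (2,2):+1/.X./X../O.O
[.XO/X../O..] X move#2: (0,0):-1/XXO/X../O..*, (1,1):-1/.XO/XX./O.., (1,2):-1/.XO/X.X/O.., (2,1):-1/.XO/X../OX., (2,2):-1/.XO/X../O.X
[XXO/X../O..] O move#3: (1,1):+1/XXO/XO./O..*, (1,2):+1/XXO/X.O/O.., (2,1):+1/XXO/X../OO., (2,2):+1/XXO/X../O.O
[XXO/XO./O..] end (terminal -1, X#4); searched .X./X../O.. to 6

O winning at [.X./X../O..]: True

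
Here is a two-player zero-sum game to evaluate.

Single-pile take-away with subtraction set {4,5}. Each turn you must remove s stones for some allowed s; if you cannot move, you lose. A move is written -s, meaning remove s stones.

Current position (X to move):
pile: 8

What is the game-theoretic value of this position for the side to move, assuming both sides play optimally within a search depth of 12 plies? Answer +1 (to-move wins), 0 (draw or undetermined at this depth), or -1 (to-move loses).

value(8, X) = +1

ply 1, X at 8 | -4=-1→4; -5=+1→3*
ply 2: 3 is terminal -1 (O); from 8 depth 12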